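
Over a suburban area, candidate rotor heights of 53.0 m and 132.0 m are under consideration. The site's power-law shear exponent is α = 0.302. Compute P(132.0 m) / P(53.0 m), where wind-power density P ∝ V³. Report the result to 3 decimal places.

Speed ratio: V_B/V_A = (z_B/z_A)^α = (132.0/53.0)^0.302 = (2.4906)^0.302 = 1.31729
Power-density ratio: P_B/P_A = (V_B/V_A)³ = (1.31729)³ = 2.28584

2.286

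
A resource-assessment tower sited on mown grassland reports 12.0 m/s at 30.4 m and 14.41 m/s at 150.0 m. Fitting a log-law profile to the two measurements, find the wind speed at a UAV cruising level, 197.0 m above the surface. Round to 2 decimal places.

14.82 m/s

Log law: V ∝ ln(z/z₀). From the pair, with r = V₁/V₂ = 0.83276,
ln z₀ = (ln z₁ − r·ln z₂)/(1 − r) = (3.4144 − 0.83276×5.0106)/0.16724 = -4.5334 → z₀ = 0.01074 m
V₃ = V₁ · ln(z₃/z₀)/ln(z₁/z₀) = 12.0 × 9.8166/7.9478 = 14.8215 m/s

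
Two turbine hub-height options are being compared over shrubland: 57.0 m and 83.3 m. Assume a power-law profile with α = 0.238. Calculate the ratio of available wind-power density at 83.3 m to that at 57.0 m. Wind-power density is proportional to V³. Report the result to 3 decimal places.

Speed ratio: V_B/V_A = (z_B/z_A)^α = (83.3/57.0)^0.238 = (1.4614)^0.238 = 1.09450
Power-density ratio: P_B/P_A = (V_B/V_A)³ = (1.09450)³ = 1.31113

1.311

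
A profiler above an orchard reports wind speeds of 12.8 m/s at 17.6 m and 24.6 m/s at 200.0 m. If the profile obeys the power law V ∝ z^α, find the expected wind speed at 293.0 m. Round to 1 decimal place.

First find α: α = ln(V₂/V₁)/ln(z₂/z₁) = ln(24.6/12.8)/ln(200.0/17.6) = 0.65330/2.43042 = 0.2688
Extrapolate from 200.0 m to 293.0 m: V₃ = 24.6 × (293.0/200.0)^0.2688 = 24.6 × 1.1081 = 27.2592 m/s

27.3 m/s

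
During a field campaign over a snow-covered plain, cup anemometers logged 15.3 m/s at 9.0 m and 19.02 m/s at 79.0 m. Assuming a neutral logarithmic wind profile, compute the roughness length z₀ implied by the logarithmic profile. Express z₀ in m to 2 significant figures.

z₀ ≈ 0.0012 m

Log law: V(z) ∝ ln(z/z₀). With r = V₁/V₂ = 15.3/19.02 = 0.80442,
r · ln(z₂/z₀) = ln(z₁/z₀) ⇒ ln z₀ = (ln z₁ − r·ln z₂)/(1 − r)
ln z₀ = (2.19722 − 0.80442×4.36945) / 0.19558 = -6.7369
z₀ = exp(-6.7369) = 0.001186 m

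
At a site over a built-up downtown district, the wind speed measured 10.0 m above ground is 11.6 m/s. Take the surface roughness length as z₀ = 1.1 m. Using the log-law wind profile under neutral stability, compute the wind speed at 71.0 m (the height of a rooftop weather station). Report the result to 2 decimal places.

Log law: V(z) ∝ ln(z/z₀), so V₂/V₁ = ln(z₂/z₀) / ln(z₁/z₀).
ln(71.0/1.1) = 4.1674, ln(10.0/1.1) = 2.2073
V₂ = 11.6 × 4.1674/2.2073 = 11.6 × 1.8880 = 21.9010 m/s

21.90 m/s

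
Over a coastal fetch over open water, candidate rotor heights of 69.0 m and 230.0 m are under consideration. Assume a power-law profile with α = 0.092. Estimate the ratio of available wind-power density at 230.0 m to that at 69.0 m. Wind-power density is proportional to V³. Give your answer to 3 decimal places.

1.394

Speed ratio: V_B/V_A = (z_B/z_A)^α = (230.0/69.0)^0.092 = (3.3333)^0.092 = 1.11713
Power-density ratio: P_B/P_A = (V_B/V_A)³ = (1.11713)³ = 1.39417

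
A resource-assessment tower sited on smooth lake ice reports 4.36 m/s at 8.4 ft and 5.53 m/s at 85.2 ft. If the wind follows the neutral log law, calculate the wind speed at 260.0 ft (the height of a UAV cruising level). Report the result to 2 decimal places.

Log law: V ∝ ln(z/z₀). From the pair, with r = V₁/V₂ = 0.78843,
ln z₀ = (ln z₁ − r·ln z₂)/(1 − r) = (2.1282 − 0.78843×4.4450)/0.21157 = -6.5052 → z₀ = 0.001496 ft
V₃ = V₁ · ln(z₃/z₀)/ln(z₁/z₀) = 4.36 × 12.0659/8.6334 = 6.0934 m/s

6.09 m/s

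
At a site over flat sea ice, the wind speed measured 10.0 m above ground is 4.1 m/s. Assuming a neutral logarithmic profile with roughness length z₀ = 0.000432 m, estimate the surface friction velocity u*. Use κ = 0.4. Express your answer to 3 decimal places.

u* ≈ 0.163 m/s

Log law: V(z) = (u*/κ) · ln(z/z₀) ⇒ u* = κ · V / ln(z/z₀)
u* = 0.4 × 4.1 / ln(10.0/0.000432) = 0.4 × 4.1 / 10.0497
   = 1.6400 / 10.0497 = 0.1632 m/s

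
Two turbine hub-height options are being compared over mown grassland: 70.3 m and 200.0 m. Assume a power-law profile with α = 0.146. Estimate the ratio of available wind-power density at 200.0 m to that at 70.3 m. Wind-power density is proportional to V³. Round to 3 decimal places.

1.581

Speed ratio: V_B/V_A = (z_B/z_A)^α = (200.0/70.3)^0.146 = (2.8450)^0.146 = 1.16492
Power-density ratio: P_B/P_A = (V_B/V_A)³ = (1.16492)³ = 1.58083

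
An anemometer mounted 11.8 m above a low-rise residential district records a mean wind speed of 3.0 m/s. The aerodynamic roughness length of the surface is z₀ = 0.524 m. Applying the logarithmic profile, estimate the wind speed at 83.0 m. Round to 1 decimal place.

4.9 m/s

Log law: V(z) ∝ ln(z/z₀), so V₂/V₁ = ln(z₂/z₀) / ln(z₁/z₀).
ln(83.0/0.524) = 5.0651, ln(11.8/0.524) = 3.1144
V₂ = 3.0 × 5.0651/3.1144 = 3.0 × 1.6264 = 4.8791 m/s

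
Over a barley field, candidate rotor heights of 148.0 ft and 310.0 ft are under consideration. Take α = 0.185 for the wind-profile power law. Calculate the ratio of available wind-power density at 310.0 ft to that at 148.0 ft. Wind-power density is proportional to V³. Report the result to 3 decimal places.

Speed ratio: V_B/V_A = (z_B/z_A)^α = (310.0/148.0)^0.185 = (2.0946)^0.185 = 1.14658
Power-density ratio: P_B/P_A = (V_B/V_A)³ = (1.14658)³ = 1.50734

1.507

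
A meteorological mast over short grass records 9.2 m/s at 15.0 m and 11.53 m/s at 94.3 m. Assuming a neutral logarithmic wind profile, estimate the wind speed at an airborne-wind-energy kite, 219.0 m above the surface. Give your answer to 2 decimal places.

12.60 m/s

Log law: V ∝ ln(z/z₀). From the pair, with r = V₁/V₂ = 0.79792,
ln z₀ = (ln z₁ − r·ln z₂)/(1 − r) = (2.7081 − 0.79792×4.5465)/0.20208 = -4.5510 → z₀ = 0.01056 m
V₃ = V₁ · ln(z₃/z₀)/ln(z₁/z₀) = 9.2 × 9.9401/7.2590 = 12.5979 m/s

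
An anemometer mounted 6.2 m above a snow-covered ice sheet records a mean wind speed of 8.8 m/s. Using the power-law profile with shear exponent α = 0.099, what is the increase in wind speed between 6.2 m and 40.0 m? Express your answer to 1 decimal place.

1.8 m/s

Power law: V₂ = V₁ · (z₂/z₁)^α = 8.8 × (6.4516)^0.099 = 10.5838 m/s
ΔV = 10.5838 − 8.8 = 1.7838 m/s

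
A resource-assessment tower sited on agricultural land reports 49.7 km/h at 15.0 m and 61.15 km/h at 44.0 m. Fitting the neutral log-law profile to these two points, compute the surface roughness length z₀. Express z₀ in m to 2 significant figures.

z₀ ≈ 0.14 m

Log law: V(z) ∝ ln(z/z₀). With r = V₁/V₂ = 49.7/61.15 = 0.81276,
r · ln(z₂/z₀) = ln(z₁/z₀) ⇒ ln z₀ = (ln z₁ − r·ln z₂)/(1 − r)
ln z₀ = (2.70805 − 0.81276×3.78419) / 0.18724 = -1.9631
z₀ = exp(-1.9631) = 0.1404 m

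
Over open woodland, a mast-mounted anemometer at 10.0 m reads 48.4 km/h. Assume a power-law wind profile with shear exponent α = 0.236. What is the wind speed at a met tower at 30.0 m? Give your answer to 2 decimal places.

Power-law profile: V₂ = V₁ · (z₂/z₁)^α
V₂ = 48.4 × (30.0/10.0)^0.236 = 48.4 × (3.0000)^0.236
    = 48.4 × 1.2960 = 62.7258 km/h

62.73 km/h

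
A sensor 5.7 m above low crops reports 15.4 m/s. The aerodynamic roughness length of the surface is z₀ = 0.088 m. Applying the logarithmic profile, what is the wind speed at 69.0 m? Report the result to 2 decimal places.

Log law: V(z) ∝ ln(z/z₀), so V₂/V₁ = ln(z₂/z₀) / ln(z₁/z₀).
ln(69.0/0.088) = 6.6645, ln(5.7/0.088) = 4.1709
V₂ = 15.4 × 6.6645/4.1709 = 15.4 × 1.5979 = 24.6072 m/s

24.61 m/s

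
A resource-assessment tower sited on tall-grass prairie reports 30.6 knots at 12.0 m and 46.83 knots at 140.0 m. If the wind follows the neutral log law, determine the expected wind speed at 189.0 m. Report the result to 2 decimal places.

Log law: V ∝ ln(z/z₀). From the pair, with r = V₁/V₂ = 0.65343,
ln z₀ = (ln z₁ − r·ln z₂)/(1 − r) = (2.4849 − 0.65343×4.9416)/0.34657 = -2.1470 → z₀ = 0.1168 m
V₃ = V₁ · ln(z₃/z₀)/ln(z₁/z₀) = 30.6 × 7.3888/4.6319 = 48.8126 knots

48.81 knots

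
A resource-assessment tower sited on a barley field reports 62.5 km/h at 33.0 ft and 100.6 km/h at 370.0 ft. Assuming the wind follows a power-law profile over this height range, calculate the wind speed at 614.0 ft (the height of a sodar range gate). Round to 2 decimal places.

111.15 km/h

First find α: α = ln(V₂/V₁)/ln(z₂/z₁) = ln(100.6/62.5)/ln(370.0/33.0) = 0.47599/2.41700 = 0.1969
Extrapolate from 370.0 ft to 614.0 ft: V₃ = 100.6 × (614.0/370.0)^0.1969 = 100.6 × 1.1049 = 111.1518 km/h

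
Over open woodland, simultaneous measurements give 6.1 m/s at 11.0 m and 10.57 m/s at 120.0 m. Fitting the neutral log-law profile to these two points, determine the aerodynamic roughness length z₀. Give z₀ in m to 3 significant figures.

z₀ ≈ 0.422 m

Log law: V(z) ∝ ln(z/z₀). With r = V₁/V₂ = 6.1/10.57 = 0.57711,
r · ln(z₂/z₀) = ln(z₁/z₀) ⇒ ln z₀ = (ln z₁ − r·ln z₂)/(1 − r)
ln z₀ = (2.39790 − 0.57711×4.78749) / 0.42289 = -0.8631
z₀ = exp(-0.8631) = 0.4219 m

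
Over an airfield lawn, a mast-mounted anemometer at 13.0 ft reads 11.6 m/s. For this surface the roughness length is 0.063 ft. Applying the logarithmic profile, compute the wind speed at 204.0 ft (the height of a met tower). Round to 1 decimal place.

Log law: V(z) ∝ ln(z/z₀), so V₂/V₁ = ln(z₂/z₀) / ln(z₁/z₀).
ln(204.0/0.063) = 8.0827, ln(13.0/0.063) = 5.3296
V₂ = 11.6 × 8.0827/5.3296 = 11.6 × 1.5166 = 17.5924 m/s

17.6 m/s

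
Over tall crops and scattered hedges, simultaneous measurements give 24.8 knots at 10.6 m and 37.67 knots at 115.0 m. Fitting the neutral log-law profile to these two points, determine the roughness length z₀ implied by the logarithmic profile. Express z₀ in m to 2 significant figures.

z₀ ≈ 0.11 m

Log law: V(z) ∝ ln(z/z₀). With r = V₁/V₂ = 24.8/37.67 = 0.65835,
r · ln(z₂/z₀) = ln(z₁/z₀) ⇒ ln z₀ = (ln z₁ − r·ln z₂)/(1 − r)
ln z₀ = (2.36085 − 0.65835×4.74493) / 0.34165 = -2.2332
z₀ = exp(-2.2332) = 0.1072 m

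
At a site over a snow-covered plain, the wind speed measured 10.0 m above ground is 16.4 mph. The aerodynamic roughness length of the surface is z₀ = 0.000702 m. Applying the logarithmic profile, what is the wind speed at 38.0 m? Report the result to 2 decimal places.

18.69 mph

Log law: V(z) ∝ ln(z/z₀), so V₂/V₁ = ln(z₂/z₀) / ln(z₁/z₀).
ln(38.0/0.000702) = 10.8992, ln(10.0/0.000702) = 9.5642
V₂ = 16.4 × 10.8992/9.5642 = 16.4 × 1.1396 = 18.6892 mph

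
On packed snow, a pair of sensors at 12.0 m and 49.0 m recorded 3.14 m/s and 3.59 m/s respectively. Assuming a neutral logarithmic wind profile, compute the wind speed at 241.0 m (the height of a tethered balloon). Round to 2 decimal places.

4.10 m/s

Log law: V ∝ ln(z/z₀). From the pair, with r = V₁/V₂ = 0.87465,
ln z₀ = (ln z₁ − r·ln z₂)/(1 − r) = (2.4849 − 0.87465×3.8918)/0.12535 = -7.3322 → z₀ = 0.0006541 m
V₃ = V₁ · ln(z₃/z₀)/ln(z₁/z₀) = 3.14 × 12.8170/9.8171 = 4.0995 m/s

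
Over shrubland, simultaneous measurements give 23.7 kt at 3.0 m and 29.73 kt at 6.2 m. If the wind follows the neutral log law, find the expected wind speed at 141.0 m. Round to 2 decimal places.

55.68 kt

Log law: V ∝ ln(z/z₀). From the pair, with r = V₁/V₂ = 0.79717,
ln z₀ = (ln z₁ − r·ln z₂)/(1 − r) = (1.0986 − 0.79717×1.8245)/0.20283 = -1.7546 → z₀ = 0.1730 m
V₃ = V₁ · ln(z₃/z₀)/ln(z₁/z₀) = 23.7 × 6.7033/2.8532 = 55.6813 kt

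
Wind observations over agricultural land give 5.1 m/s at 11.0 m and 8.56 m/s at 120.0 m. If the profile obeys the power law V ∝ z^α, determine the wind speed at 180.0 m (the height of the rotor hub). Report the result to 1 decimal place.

9.3 m/s

First find α: α = ln(V₂/V₁)/ln(z₂/z₁) = ln(8.56/5.1)/ln(120.0/11.0) = 0.51786/2.38960 = 0.2167
Extrapolate from 120.0 m to 180.0 m: V₃ = 8.56 × (180.0/120.0)^0.2167 = 8.56 × 1.0918 = 9.3462 m/s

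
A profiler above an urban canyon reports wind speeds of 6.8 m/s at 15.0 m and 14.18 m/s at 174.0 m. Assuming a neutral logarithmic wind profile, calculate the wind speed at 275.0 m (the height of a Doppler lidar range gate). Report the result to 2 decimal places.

Log law: V ∝ ln(z/z₀). From the pair, with r = V₁/V₂ = 0.47955,
ln z₀ = (ln z₁ − r·ln z₂)/(1 − r) = (2.7081 − 0.47955×5.1591)/0.52045 = 0.4497 → z₀ = 1.568 m
V₃ = V₁ · ln(z₃/z₀)/ln(z₁/z₀) = 6.8 × 5.1671/2.2584 = 15.5582 m/s

15.56 m/s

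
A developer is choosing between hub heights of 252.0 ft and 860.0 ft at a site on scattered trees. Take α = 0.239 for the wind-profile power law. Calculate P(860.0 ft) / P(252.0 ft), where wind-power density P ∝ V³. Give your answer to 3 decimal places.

Speed ratio: V_B/V_A = (z_B/z_A)^α = (860.0/252.0)^0.239 = (3.4127)^0.239 = 1.34094
Power-density ratio: P_B/P_A = (V_B/V_A)³ = (1.34094)³ = 2.41119

2.411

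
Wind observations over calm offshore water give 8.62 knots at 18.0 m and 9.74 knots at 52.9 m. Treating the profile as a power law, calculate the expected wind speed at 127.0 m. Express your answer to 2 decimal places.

10.76 knots

First find α: α = ln(V₂/V₁)/ln(z₂/z₁) = ln(9.74/8.62)/ln(52.9/18.0) = 0.12216/1.07803 = 0.1133
Extrapolate from 52.9 m to 127.0 m: V₃ = 9.74 × (127.0/52.9)^0.1133 = 9.74 × 1.1043 = 10.7562 knots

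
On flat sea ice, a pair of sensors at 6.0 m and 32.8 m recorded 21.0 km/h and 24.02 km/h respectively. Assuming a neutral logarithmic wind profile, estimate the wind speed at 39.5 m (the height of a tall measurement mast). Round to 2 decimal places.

24.35 km/h

Log law: V ∝ ln(z/z₀). From the pair, with r = V₁/V₂ = 0.87427,
ln z₀ = (ln z₁ − r·ln z₂)/(1 − r) = (1.7918 − 0.87427×3.4904)/0.12573 = -10.0202 → z₀ = 0.00004449 m
V₃ = V₁ · ln(z₃/z₀)/ln(z₁/z₀) = 21.0 × 13.6965/11.8119 = 24.3505 km/h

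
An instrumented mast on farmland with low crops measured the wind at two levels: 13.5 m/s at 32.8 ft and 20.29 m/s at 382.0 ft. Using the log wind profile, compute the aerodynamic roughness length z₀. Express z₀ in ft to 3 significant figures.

Log law: V(z) ∝ ln(z/z₀). With r = V₁/V₂ = 13.5/20.29 = 0.66535,
r · ln(z₂/z₀) = ln(z₁/z₀) ⇒ ln z₀ = (ln z₁ − r·ln z₂)/(1 − r)
ln z₀ = (3.49043 − 0.66535×5.94542) / 0.33465 = -1.3906
z₀ = exp(-1.3906) = 0.2489 ft

z₀ ≈ 0.249 ft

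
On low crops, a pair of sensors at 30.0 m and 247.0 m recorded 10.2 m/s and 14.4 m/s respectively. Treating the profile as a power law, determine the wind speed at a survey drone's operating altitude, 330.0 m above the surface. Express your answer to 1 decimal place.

First find α: α = ln(V₂/V₁)/ln(z₂/z₁) = ln(14.4/10.2)/ln(247.0/30.0) = 0.34484/2.10819 = 0.1636
Extrapolate from 247.0 m to 330.0 m: V₃ = 14.4 × (330.0/247.0)^0.1636 = 14.4 × 1.0485 = 15.0988 m/s

15.1 m/s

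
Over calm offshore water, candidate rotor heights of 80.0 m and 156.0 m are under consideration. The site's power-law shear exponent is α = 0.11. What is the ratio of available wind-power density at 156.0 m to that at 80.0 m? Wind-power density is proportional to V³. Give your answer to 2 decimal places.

1.25

Speed ratio: V_B/V_A = (z_B/z_A)^α = (156.0/80.0)^0.11 = (1.9500)^0.11 = 1.07623
Power-density ratio: P_B/P_A = (V_B/V_A)³ = (1.07623)³ = 1.24655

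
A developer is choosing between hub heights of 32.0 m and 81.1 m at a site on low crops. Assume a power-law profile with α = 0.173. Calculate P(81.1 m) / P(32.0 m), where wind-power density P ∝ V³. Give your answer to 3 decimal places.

Speed ratio: V_B/V_A = (z_B/z_A)^α = (81.1/32.0)^0.173 = (2.5344)^0.173 = 1.17455
Power-density ratio: P_B/P_A = (V_B/V_A)³ = (1.17455)³ = 1.62035

1.620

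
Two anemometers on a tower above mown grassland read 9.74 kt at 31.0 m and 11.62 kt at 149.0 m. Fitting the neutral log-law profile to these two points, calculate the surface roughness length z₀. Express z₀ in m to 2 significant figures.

Log law: V(z) ∝ ln(z/z₀). With r = V₁/V₂ = 9.74/11.62 = 0.83821,
r · ln(z₂/z₀) = ln(z₁/z₀) ⇒ ln z₀ = (ln z₁ − r·ln z₂)/(1 − r)
ln z₀ = (3.43399 − 0.83821×5.00395) / 0.16179 = -4.6997
z₀ = exp(-4.6997) = 0.009098 m

z₀ ≈ 0.0091 m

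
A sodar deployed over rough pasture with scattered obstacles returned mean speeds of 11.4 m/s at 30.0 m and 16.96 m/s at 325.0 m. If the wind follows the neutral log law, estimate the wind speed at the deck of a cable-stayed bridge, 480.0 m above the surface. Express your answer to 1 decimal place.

Log law: V ∝ ln(z/z₀). From the pair, with r = V₁/V₂ = 0.67217,
ln z₀ = (ln z₁ − r·ln z₂)/(1 − r) = (3.4012 − 0.67217×5.7838)/0.32783 = -1.4840 → z₀ = 0.2267 m
V₃ = V₁ · ln(z₃/z₀)/ln(z₁/z₀) = 11.4 × 7.6578/4.8852 = 17.8700 m/s

17.9 m/s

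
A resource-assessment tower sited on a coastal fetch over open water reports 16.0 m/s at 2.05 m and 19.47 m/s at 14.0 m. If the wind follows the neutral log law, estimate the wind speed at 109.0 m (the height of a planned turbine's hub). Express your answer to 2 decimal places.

23.18 m/s

Log law: V ∝ ln(z/z₀). From the pair, with r = V₁/V₂ = 0.82178,
ln z₀ = (ln z₁ − r·ln z₂)/(1 − r) = (0.7178 − 0.82178×2.6391)/0.17822 = -8.1408 → z₀ = 0.0002914 m
V₃ = V₁ · ln(z₃/z₀)/ln(z₁/z₀) = 16.0 × 12.8321/8.8586 = 23.1767 m/s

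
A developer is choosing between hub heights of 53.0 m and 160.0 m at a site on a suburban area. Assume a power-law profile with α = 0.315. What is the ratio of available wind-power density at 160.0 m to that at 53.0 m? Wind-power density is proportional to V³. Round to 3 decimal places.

Speed ratio: V_B/V_A = (z_B/z_A)^α = (160.0/53.0)^0.315 = (3.0189)^0.315 = 1.41629
Power-density ratio: P_B/P_A = (V_B/V_A)³ = (1.41629)³ = 2.84088

2.841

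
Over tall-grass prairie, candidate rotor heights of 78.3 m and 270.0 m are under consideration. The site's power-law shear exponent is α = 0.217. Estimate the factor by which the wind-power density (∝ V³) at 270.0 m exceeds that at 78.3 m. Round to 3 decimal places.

2.239

Speed ratio: V_B/V_A = (z_B/z_A)^α = (270.0/78.3)^0.217 = (3.4483)^0.217 = 1.30816
Power-density ratio: P_B/P_A = (V_B/V_A)³ = (1.30816)³ = 2.23861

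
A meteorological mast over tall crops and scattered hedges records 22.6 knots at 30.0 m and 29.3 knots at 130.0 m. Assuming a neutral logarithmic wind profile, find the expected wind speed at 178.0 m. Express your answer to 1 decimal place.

Log law: V ∝ ln(z/z₀). From the pair, with r = V₁/V₂ = 0.77133,
ln z₀ = (ln z₁ − r·ln z₂)/(1 − r) = (3.4012 − 0.77133×4.8675)/0.22867 = -1.5450 → z₀ = 0.2133 m
V₃ = V₁ · ln(z₃/z₀)/ln(z₁/z₀) = 22.6 × 6.7267/4.9462 = 30.7359 knots

30.7 knots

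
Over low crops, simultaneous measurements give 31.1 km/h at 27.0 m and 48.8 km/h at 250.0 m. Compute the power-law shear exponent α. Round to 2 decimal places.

α ≈ 0.20

Power law: V₂/V₁ = (z₂/z₁)^α ⇒ α = ln(V₂/V₁) / ln(z₂/z₁)
α = ln(48.8/31.1) / ln(250.0/27.0) = ln(1.5691) / ln(9.2593)
  = 0.45052 / 2.22562 = 0.20243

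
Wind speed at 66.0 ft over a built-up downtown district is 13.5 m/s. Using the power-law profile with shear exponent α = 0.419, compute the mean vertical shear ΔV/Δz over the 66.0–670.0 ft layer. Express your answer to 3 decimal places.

0.037 m/s/ft

Power law: V₂ = V₁ · (z₂/z₁)^α = 13.5 × (10.1515)^0.419 = 35.6509 m/s
ΔV/Δz = (35.6509 − 13.5)/(670.0 − 66.0) = 22.1509/604.0000 = 0.03667 m/s/ft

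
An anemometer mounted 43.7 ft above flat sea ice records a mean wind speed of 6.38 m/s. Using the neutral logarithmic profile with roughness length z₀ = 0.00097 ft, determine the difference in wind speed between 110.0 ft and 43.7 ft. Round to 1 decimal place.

Log law: V₂ = V₁ · ln(z₂/z₀)/ln(z₁/z₀) = 6.38 × 11.6387/10.7156 = 6.9296 m/s
ΔV = 6.9296 − 6.38 = 0.5496 m/s

0.5 m/s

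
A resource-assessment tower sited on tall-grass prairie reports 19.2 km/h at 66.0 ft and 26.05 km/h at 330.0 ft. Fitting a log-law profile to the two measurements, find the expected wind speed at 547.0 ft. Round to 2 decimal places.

28.20 km/h

Log law: V ∝ ln(z/z₀). From the pair, with r = V₁/V₂ = 0.73704,
ln z₀ = (ln z₁ − r·ln z₂)/(1 − r) = (4.1897 − 0.73704×5.7991)/0.26296 = -0.3215 → z₀ = 0.7251 ft
V₃ = V₁ · ln(z₃/z₀)/ln(z₁/z₀) = 19.2 × 6.6259/4.5111 = 28.2009 km/h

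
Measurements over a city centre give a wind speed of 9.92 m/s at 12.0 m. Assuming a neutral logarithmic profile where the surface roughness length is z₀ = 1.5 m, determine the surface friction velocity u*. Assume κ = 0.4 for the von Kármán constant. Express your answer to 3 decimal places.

Log law: V(z) = (u*/κ) · ln(z/z₀) ⇒ u* = κ · V / ln(z/z₀)
u* = 0.4 × 9.92 / ln(12.0/1.5) = 0.4 × 9.92 / 2.0794
   = 3.9680 / 2.0794 = 1.9082 m/s

u* ≈ 1.908 m/s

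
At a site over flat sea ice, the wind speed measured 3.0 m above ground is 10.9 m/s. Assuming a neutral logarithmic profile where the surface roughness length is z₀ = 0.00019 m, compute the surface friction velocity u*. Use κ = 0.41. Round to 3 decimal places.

Log law: V(z) = (u*/κ) · ln(z/z₀) ⇒ u* = κ · V / ln(z/z₀)
u* = 0.41 × 10.9 / ln(3.0/0.00019) = 0.41 × 10.9 / 9.6671
   = 4.4690 / 9.6671 = 0.4623 m/s

u* ≈ 0.462 m/s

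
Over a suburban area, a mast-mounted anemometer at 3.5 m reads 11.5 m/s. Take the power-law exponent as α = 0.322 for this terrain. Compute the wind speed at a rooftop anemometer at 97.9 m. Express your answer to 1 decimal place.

Power-law profile: V₂ = V₁ · (z₂/z₁)^α
V₂ = 11.5 × (97.9/3.5)^0.322 = 11.5 × (27.9714)^0.322
    = 11.5 × 2.9231 = 33.6155 m/s

33.6 m/s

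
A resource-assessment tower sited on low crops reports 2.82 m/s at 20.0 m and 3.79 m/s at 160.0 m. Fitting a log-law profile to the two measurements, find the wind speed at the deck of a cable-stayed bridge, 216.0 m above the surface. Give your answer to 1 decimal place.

3.9 m/s

Log law: V ∝ ln(z/z₀). From the pair, with r = V₁/V₂ = 0.74406,
ln z₀ = (ln z₁ − r·ln z₂)/(1 − r) = (2.9957 − 0.74406×5.0752)/0.25594 = -3.0497 → z₀ = 0.04738 m
V₃ = V₁ · ln(z₃/z₀)/ln(z₁/z₀) = 2.82 × 8.4249/6.0454 = 3.9300 m/s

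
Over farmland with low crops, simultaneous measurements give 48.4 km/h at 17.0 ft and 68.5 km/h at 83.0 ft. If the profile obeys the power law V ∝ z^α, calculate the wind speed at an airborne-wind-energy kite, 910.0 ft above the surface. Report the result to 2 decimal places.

First find α: α = ln(V₂/V₁)/ln(z₂/z₁) = ln(68.5/48.4)/ln(83.0/17.0) = 0.34733/1.58563 = 0.2191
Extrapolate from 83.0 ft to 910.0 ft: V₃ = 68.5 × (910.0/83.0)^0.2191 = 68.5 × 1.6897 = 115.7433 km/h

115.74 km/h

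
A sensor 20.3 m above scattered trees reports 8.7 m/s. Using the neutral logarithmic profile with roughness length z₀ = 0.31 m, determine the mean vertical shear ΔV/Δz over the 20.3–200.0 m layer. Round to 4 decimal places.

Log law: V₂ = V₁ · ln(z₂/z₀)/ln(z₁/z₀) = 8.7 × 6.4695/4.1818 = 13.4594 m/s
ΔV/Δz = (13.4594 − 8.7)/(200.0 − 20.3) = 4.7594/179.7000 = 0.02649 m/s/m

0.0265 m/s/m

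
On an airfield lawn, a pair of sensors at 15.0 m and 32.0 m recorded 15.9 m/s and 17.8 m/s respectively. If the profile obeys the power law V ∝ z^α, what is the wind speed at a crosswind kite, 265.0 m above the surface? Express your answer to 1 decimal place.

First find α: α = ln(V₂/V₁)/ln(z₂/z₁) = ln(17.8/15.9)/ln(32.0/15.0) = 0.11288/0.75769 = 0.1490
Extrapolate from 32.0 m to 265.0 m: V₃ = 17.8 × (265.0/32.0)^0.1490 = 17.8 × 1.3702 = 24.3892 m/s

24.4 m/s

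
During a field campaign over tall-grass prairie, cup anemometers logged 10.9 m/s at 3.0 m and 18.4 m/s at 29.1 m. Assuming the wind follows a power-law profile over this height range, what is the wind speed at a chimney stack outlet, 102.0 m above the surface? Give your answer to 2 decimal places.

24.57 m/s

First find α: α = ln(V₂/V₁)/ln(z₂/z₁) = ln(18.4/10.9)/ln(29.1/3.0) = 0.52359/2.27213 = 0.2304
Extrapolate from 29.1 m to 102.0 m: V₃ = 18.4 × (102.0/29.1)^0.2304 = 18.4 × 1.3351 = 24.5663 m/s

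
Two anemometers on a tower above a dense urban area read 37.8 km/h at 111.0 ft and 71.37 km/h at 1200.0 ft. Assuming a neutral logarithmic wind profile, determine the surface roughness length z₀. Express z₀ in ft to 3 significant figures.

z₀ ≈ 7.61 ft

Log law: V(z) ∝ ln(z/z₀). With r = V₁/V₂ = 37.8/71.37 = 0.52963,
r · ln(z₂/z₀) = ln(z₁/z₀) ⇒ ln z₀ = (ln z₁ − r·ln z₂)/(1 − r)
ln z₀ = (4.70953 − 0.52963×7.09008) / 0.47037 = 2.0290
z₀ = exp(2.0290) = 7.607 ft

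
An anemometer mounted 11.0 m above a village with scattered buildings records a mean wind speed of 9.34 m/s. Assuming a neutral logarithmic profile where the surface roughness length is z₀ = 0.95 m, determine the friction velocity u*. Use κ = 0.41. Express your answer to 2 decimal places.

u* ≈ 1.56 m/s

Log law: V(z) = (u*/κ) · ln(z/z₀) ⇒ u* = κ · V / ln(z/z₀)
u* = 0.41 × 9.34 / ln(11.0/0.95) = 0.41 × 9.34 / 2.4492
   = 3.8294 / 2.4492 = 1.5635 m/s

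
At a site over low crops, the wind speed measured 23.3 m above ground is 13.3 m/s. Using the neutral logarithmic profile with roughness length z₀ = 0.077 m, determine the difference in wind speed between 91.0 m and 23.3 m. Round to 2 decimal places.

Log law: V₂ = V₁ · ln(z₂/z₀)/ln(z₁/z₀) = 13.3 × 7.0748/5.7124 = 16.4720 m/s
ΔV = 16.4720 − 13.3 = 3.1720 m/s

3.17 m/s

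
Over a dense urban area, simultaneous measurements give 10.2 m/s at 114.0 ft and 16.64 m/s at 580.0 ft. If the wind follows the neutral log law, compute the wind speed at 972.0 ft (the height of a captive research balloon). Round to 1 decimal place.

18.7 m/s

Log law: V ∝ ln(z/z₀). From the pair, with r = V₁/V₂ = 0.61298,
ln z₀ = (ln z₁ − r·ln z₂)/(1 − r) = (4.7362 − 0.61298×6.3630)/0.38702 = 2.1595 → z₀ = 8.667 ft
V₃ = V₁ · ln(z₃/z₀)/ln(z₁/z₀) = 10.2 × 4.7198/2.5767 = 18.6839 m/s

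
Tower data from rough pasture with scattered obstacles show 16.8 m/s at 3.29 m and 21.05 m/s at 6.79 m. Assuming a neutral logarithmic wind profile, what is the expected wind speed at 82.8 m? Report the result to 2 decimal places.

Log law: V ∝ ln(z/z₀). From the pair, with r = V₁/V₂ = 0.79810,
ln z₀ = (ln z₁ − r·ln z₂)/(1 − r) = (1.1909 − 0.79810×1.9155)/0.20190 = -1.6733 → z₀ = 0.1876 m
V₃ = V₁ · ln(z₃/z₀)/ln(z₁/z₀) = 16.8 × 6.0897/2.8642 = 35.7197 m/s

35.72 m/s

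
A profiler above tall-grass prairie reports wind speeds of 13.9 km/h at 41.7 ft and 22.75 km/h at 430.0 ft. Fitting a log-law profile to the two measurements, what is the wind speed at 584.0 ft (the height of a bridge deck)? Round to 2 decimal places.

Log law: V ∝ ln(z/z₀). From the pair, with r = V₁/V₂ = 0.61099,
ln z₀ = (ln z₁ − r·ln z₂)/(1 − r) = (3.7305 − 0.61099×6.0638)/0.38901 = 0.0658 → z₀ = 1.068 ft
V₃ = V₁ · ln(z₃/z₀)/ln(z₁/z₀) = 13.9 × 6.3041/3.6647 = 23.9111 km/h

23.91 km/h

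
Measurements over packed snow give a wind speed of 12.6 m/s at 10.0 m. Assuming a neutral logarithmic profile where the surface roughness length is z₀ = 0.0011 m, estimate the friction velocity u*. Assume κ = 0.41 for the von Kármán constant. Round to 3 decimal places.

u* ≈ 0.567 m/s

Log law: V(z) = (u*/κ) · ln(z/z₀) ⇒ u* = κ · V / ln(z/z₀)
u* = 0.41 × 12.6 / ln(10.0/0.0011) = 0.41 × 12.6 / 9.1150
   = 5.1660 / 9.1150 = 0.5668 m/s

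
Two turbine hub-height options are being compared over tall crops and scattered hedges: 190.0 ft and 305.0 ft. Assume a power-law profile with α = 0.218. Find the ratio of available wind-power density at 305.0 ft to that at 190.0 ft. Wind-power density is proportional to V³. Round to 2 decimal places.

Speed ratio: V_B/V_A = (z_B/z_A)^α = (305.0/190.0)^0.218 = (1.6053)^0.218 = 1.10869
Power-density ratio: P_B/P_A = (V_B/V_A)³ = (1.10869)³ = 1.36278

1.36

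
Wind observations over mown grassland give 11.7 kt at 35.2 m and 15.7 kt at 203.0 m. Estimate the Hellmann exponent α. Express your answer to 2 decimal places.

α ≈ 0.17

Power law: V₂/V₁ = (z₂/z₁)^α ⇒ α = ln(V₂/V₁) / ln(z₂/z₁)
α = ln(15.7/11.7) / ln(203.0/35.2) = ln(1.3419) / ln(5.7670)
  = 0.29407 / 1.75216 = 0.16783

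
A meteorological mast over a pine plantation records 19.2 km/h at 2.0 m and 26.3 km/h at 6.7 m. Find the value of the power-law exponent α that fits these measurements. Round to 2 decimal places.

Power law: V₂/V₁ = (z₂/z₁)^α ⇒ α = ln(V₂/V₁) / ln(z₂/z₁)
α = ln(26.3/19.2) / ln(6.7/2.0) = ln(1.3698) / ln(3.3500)
  = 0.31466 / 1.20896 = 0.26027

α ≈ 0.26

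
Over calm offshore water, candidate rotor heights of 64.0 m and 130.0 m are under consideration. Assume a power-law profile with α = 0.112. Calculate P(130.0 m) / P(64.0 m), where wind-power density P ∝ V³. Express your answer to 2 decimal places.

1.27

Speed ratio: V_B/V_A = (z_B/z_A)^α = (130.0/64.0)^0.112 = (2.0312)^0.112 = 1.08260
Power-density ratio: P_B/P_A = (V_B/V_A)³ = (1.08260)³ = 1.26884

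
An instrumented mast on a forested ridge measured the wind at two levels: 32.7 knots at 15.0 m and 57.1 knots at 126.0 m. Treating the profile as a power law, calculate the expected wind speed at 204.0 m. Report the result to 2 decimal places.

First find α: α = ln(V₂/V₁)/ln(z₂/z₁) = ln(57.1/32.7)/ln(126.0/15.0) = 0.55743/2.12823 = 0.2619
Extrapolate from 126.0 m to 204.0 m: V₃ = 57.1 × (204.0/126.0)^0.2619 = 57.1 × 1.1345 = 64.7807 knots

64.78 knots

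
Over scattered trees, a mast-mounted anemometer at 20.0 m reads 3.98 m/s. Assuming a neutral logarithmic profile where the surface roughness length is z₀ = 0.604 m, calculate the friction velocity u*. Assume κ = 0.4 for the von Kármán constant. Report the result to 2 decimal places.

Log law: V(z) = (u*/κ) · ln(z/z₀) ⇒ u* = κ · V / ln(z/z₀)
u* = 0.4 × 3.98 / ln(20.0/0.604) = 0.4 × 3.98 / 3.4999
   = 1.5920 / 3.4999 = 0.4549 m/s

u* ≈ 0.45 m/s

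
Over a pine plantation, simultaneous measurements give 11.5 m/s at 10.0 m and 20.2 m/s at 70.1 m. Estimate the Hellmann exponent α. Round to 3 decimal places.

Power law: V₂/V₁ = (z₂/z₁)^α ⇒ α = ln(V₂/V₁) / ln(z₂/z₁)
α = ln(20.2/11.5) / ln(70.1/10.0) = ln(1.7565) / ln(7.0100)
  = 0.56334 / 1.94734 = 0.28928

α ≈ 0.289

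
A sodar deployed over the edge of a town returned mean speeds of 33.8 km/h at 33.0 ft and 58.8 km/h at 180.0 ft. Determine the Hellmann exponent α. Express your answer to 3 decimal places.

Power law: V₂/V₁ = (z₂/z₁)^α ⇒ α = ln(V₂/V₁) / ln(z₂/z₁)
α = ln(58.8/33.8) / ln(180.0/33.0) = ln(1.7396) / ln(5.4545)
  = 0.55368 / 1.69645 = 0.32638

α ≈ 0.326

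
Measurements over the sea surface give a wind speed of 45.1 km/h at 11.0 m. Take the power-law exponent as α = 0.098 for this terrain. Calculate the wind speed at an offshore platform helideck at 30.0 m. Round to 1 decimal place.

Power-law profile: V₂ = V₁ · (z₂/z₁)^α
V₂ = 45.1 × (30.0/11.0)^0.098 = 45.1 × (2.7273)^0.098
    = 45.1 × 1.1033 = 49.7597 km/h

49.8 km/h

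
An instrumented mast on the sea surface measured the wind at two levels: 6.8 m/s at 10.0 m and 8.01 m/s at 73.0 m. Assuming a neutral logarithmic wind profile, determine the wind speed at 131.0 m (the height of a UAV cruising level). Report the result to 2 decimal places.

8.37 m/s

Log law: V ∝ ln(z/z₀). From the pair, with r = V₁/V₂ = 0.84894,
ln z₀ = (ln z₁ − r·ln z₂)/(1 − r) = (2.3026 − 0.84894×4.2905)/0.15106 = -8.8689 → z₀ = 0.0001407 m
V₃ = V₁ · ln(z₃/z₀)/ln(z₁/z₀) = 6.8 × 13.7441/11.1715 = 8.3659 m/s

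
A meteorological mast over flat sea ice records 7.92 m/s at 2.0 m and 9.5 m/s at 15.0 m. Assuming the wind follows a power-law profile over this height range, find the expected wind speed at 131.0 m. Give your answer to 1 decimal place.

11.6 m/s

First find α: α = ln(V₂/V₁)/ln(z₂/z₁) = ln(9.5/7.92)/ln(15.0/2.0) = 0.18190/2.01490 = 0.0903
Extrapolate from 15.0 m to 131.0 m: V₃ = 9.5 × (131.0/15.0)^0.0903 = 9.5 × 1.2161 = 11.5529 m/s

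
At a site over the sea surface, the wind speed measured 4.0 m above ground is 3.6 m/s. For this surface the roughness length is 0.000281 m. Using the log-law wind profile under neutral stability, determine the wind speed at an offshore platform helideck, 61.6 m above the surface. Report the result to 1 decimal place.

4.6 m/s

Log law: V(z) ∝ ln(z/z₀), so V₂/V₁ = ln(z₂/z₀) / ln(z₁/z₀).
ln(61.6/0.000281) = 12.2978, ln(4.0/0.000281) = 9.5635
V₂ = 3.6 × 12.2978/9.5635 = 3.6 × 1.2859 = 4.6293 m/s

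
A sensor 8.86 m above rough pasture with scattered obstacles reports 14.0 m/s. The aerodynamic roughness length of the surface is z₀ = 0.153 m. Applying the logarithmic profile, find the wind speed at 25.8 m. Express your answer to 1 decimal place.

17.7 m/s

Log law: V(z) ∝ ln(z/z₀), so V₂/V₁ = ln(z₂/z₀) / ln(z₁/z₀).
ln(25.8/0.153) = 5.1277, ln(8.86/0.153) = 4.0589
V₂ = 14.0 × 5.1277/4.0589 = 14.0 × 1.2633 = 17.6866 m/s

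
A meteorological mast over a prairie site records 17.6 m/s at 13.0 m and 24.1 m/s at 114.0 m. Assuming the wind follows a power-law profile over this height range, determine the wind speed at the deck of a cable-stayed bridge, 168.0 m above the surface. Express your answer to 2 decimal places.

First find α: α = ln(V₂/V₁)/ln(z₂/z₁) = ln(24.1/17.6)/ln(114.0/13.0) = 0.31431/2.17125 = 0.1448
Extrapolate from 114.0 m to 168.0 m: V₃ = 24.1 × (168.0/114.0)^0.1448 = 24.1 × 1.0577 = 25.4915 m/s

25.49 m/s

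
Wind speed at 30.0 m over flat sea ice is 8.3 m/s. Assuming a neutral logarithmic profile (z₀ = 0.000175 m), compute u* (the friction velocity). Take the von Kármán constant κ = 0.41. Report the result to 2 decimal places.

u* ≈ 0.28 m/s

Log law: V(z) = (u*/κ) · ln(z/z₀) ⇒ u* = κ · V / ln(z/z₀)
u* = 0.41 × 8.3 / ln(30.0/0.000175) = 0.41 × 8.3 / 12.0519
   = 3.4030 / 12.0519 = 0.2824 m/s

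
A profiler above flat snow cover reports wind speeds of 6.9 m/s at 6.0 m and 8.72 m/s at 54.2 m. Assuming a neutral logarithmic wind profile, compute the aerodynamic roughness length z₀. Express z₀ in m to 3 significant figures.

Log law: V(z) ∝ ln(z/z₀). With r = V₁/V₂ = 6.9/8.72 = 0.79128,
r · ln(z₂/z₀) = ln(z₁/z₀) ⇒ ln z₀ = (ln z₁ − r·ln z₂)/(1 − r)
ln z₀ = (1.79176 − 0.79128×3.99268) / 0.20872 = -6.5524
z₀ = exp(-6.5524) = 0.001427 m

z₀ ≈ 0.00143 m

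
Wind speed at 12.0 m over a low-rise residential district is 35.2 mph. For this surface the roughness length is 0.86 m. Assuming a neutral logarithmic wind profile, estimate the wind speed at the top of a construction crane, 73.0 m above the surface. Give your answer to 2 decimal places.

59.31 mph

Log law: V(z) ∝ ln(z/z₀), so V₂/V₁ = ln(z₂/z₀) / ln(z₁/z₀).
ln(73.0/0.86) = 4.4413, ln(12.0/0.86) = 2.6357
V₂ = 35.2 × 4.4413/2.6357 = 35.2 × 1.6850 = 59.3130 mph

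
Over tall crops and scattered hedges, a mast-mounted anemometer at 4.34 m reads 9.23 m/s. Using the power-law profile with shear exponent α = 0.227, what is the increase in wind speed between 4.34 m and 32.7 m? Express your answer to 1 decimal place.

Power law: V₂ = V₁ · (z₂/z₁)^α = 9.23 × (7.5346)^0.227 = 14.5980 m/s
ΔV = 14.5980 − 9.23 = 5.3680 m/s

5.4 m/s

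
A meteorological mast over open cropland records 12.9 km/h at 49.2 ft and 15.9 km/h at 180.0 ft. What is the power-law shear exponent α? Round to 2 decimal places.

α ≈ 0.16

Power law: V₂/V₁ = (z₂/z₁)^α ⇒ α = ln(V₂/V₁) / ln(z₂/z₁)
α = ln(15.9/12.9) / ln(180.0/49.2) = ln(1.2326) / ln(3.6585)
  = 0.20909 / 1.29706 = 0.16120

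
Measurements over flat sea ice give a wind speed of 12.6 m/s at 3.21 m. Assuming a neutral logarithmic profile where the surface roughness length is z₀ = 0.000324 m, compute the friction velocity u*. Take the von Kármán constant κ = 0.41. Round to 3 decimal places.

Log law: V(z) = (u*/κ) · ln(z/z₀) ⇒ u* = κ · V / ln(z/z₀)
u* = 0.41 × 12.6 / ln(3.21/0.000324) = 0.41 × 12.6 / 9.2010
   = 5.1660 / 9.2010 = 0.5615 m/s

u* ≈ 0.561 m/s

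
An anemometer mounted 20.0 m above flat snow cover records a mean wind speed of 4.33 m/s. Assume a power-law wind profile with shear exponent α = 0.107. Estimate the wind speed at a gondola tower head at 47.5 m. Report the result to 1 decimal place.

4.7 m/s

Power-law profile: V₂ = V₁ · (z₂/z₁)^α
V₂ = 4.33 × (47.5/20.0)^0.107 = 4.33 × (2.3750)^0.107
    = 4.33 × 1.0970 = 4.7499 m/s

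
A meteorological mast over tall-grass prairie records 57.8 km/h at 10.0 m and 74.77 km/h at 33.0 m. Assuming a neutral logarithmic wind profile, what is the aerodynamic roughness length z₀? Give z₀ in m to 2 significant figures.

z₀ ≈ 0.17 m

Log law: V(z) ∝ ln(z/z₀). With r = V₁/V₂ = 57.8/74.77 = 0.77304,
r · ln(z₂/z₀) = ln(z₁/z₀) ⇒ ln z₀ = (ln z₁ − r·ln z₂)/(1 − r)
ln z₀ = (2.30259 − 0.77304×3.49651) / 0.22696 = -1.7639
z₀ = exp(-1.7639) = 0.1714 m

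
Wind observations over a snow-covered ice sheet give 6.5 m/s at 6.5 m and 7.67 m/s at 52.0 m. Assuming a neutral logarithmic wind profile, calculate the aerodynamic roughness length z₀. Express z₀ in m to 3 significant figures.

z₀ ≈ 0.0000625 m

Log law: V(z) ∝ ln(z/z₀). With r = V₁/V₂ = 6.5/7.67 = 0.84746,
r · ln(z₂/z₀) = ln(z₁/z₀) ⇒ ln z₀ = (ln z₁ − r·ln z₂)/(1 − r)
ln z₀ = (1.87180 − 0.84746×3.95124) / 0.15254 = -9.6807
z₀ = exp(-9.6807) = 0.00006248 m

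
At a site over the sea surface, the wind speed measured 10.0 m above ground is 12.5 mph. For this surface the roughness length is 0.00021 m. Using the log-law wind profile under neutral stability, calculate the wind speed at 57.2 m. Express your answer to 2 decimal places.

14.52 mph

Log law: V(z) ∝ ln(z/z₀), so V₂/V₁ = ln(z₂/z₀) / ln(z₁/z₀).
ln(57.2/0.00021) = 12.5150, ln(10.0/0.00021) = 10.7710
V₂ = 12.5 × 12.5150/10.7710 = 12.5 × 1.1619 = 14.5239 mph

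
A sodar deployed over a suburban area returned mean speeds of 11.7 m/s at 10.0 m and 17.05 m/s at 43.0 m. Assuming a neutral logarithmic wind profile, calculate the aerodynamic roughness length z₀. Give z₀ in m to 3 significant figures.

z₀ ≈ 0.412 m

Log law: V(z) ∝ ln(z/z₀). With r = V₁/V₂ = 11.7/17.05 = 0.68622,
r · ln(z₂/z₀) = ln(z₁/z₀) ⇒ ln z₀ = (ln z₁ − r·ln z₂)/(1 − r)
ln z₀ = (2.30259 − 0.68622×3.76120) / 0.31378 = -0.8873
z₀ = exp(-0.8873) = 0.4118 m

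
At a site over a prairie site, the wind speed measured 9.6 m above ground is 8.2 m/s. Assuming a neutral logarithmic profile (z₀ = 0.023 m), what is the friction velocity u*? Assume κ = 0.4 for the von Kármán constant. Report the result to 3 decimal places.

Log law: V(z) = (u*/κ) · ln(z/z₀) ⇒ u* = κ · V / ln(z/z₀)
u* = 0.4 × 8.2 / ln(9.6/0.023) = 0.4 × 8.2 / 6.0340
   = 3.2800 / 6.0340 = 0.5436 m/s

u* ≈ 0.544 m/s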